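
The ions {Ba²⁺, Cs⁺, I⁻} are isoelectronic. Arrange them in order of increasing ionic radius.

Ba²⁺, Cs⁺, I⁻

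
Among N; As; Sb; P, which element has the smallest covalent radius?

N is in period 2, group 15; P is in period 3, group 15; As is in period 4, group 15; Sb is in period 5, group 15.
Moving right in a period, electrons are added to the same shell under a stronger nuclear pull, so atoms get smaller; moving down, a new shell is opened and atoms get larger.
All are in group 15, so atomic radius increases down the group.
The smallest covalent radius among these belongs to N.

N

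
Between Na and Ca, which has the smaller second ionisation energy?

Ca

The second ionization energy removes an electron from the +1 ion. For each element: Na⁺ is the bare [Ne] core; Ca⁺ still has 1 valence electron.
Pulling an electron out of a noble-gas core costs far more than removing a remaining valence electron, so Na sits at the high end of IE_2.
The numbers (kJ/mol): Na 4562, Ca 1145.
Hence IE_2: Ca < Na.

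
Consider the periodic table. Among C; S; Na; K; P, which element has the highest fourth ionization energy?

Na

After 3 electrons have been removed, what remains? C³⁺ still has 1 valence electron; S³⁺ still has 3 valence electrons; Na³⁺ is already 2 electrons into the core; K³⁺ is already 2 electrons into the core; P³⁺ still has 2 valence electrons.
Usually core removal costs more than valence removal, but here the competition is close: a tightly held n=2 valence electron can cost more to remove than an n=3 core electron, so the actual values have to decide it.
Valence configurations: C³⁺ [He]2s¹, S³⁺ [Ne]3s²3p¹, P³⁺ [Ne]3s².
S³⁺ loses a lone 3p electron whereas P³⁺ must break into a filled 3s² pair, so IE_4(P) > IE_4(S) even though S has the higher nuclear charge.
Tabulated IE_4 (kJ/mol): C 6223, S 4556, Na 9543, K 5877, P 4964.
Putting it together, IE_4: S < P < K < C < Na.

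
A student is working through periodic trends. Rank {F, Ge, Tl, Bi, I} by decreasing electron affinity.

F is in period 2, group 17; Ge is in period 4, group 14; I is in period 5, group 17; Tl is in period 6, group 13; Bi is in period 6, group 15.
Atoms with high Z_eff and room in the valence shell (especially the halogens) have the most exothermic electron affinities.
These span different periods and groups, so the two trends combine.
Bi > Tl: Bi lies to the right of Tl in period 6, so the across-period effect alone puts Bi higher.
Ge > Bi: period and group pull opposite ways; the down-group shift dominates (119 vs 91 kJ/mol).
I > Ge: period and group pull opposite ways; the across-period shift dominates (295 vs 119 kJ/mol).
F > I: they share group 17; the group trend gives F the larger value.
For reference (kJ/mol): F 328, Ge 119, I 295, Tl 19, Bi 91.
So from highest to lowest: F > I > Ge > Bi > Tl.

F > I > Ge > Bi > Tl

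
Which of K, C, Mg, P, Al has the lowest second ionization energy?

Mg

Consider each +1 ion: K⁺ is the bare [Ar] core; C⁺ still has 3 valence electrons; Mg⁺ still has 1 valence electron; P⁺ still has 4 valence electrons; Al⁺ still has 2 valence electrons.
Breaking into a closed-shell core is much more expensive than removing a leftover valence electron — K has the largest IE_2 here.
Valence configurations: C⁺ [He]2s²2p¹, Mg⁺ [Ne]3s¹, P⁺ [Ne]3s²3p², Al⁺ [Ne]3s².
Approximate IE_2 values (kJ/mol): K 3052, C 2353, Mg 1451, P 1907, Al 1817.
Overall IE_2 order: Mg < Al < P < C < K.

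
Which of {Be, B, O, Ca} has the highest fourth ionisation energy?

B

The fourth ionization energy removes an electron from the +3 ion. For each element: Be³⁺ is already 1 electron into the core; B³⁺ is the bare [He] core; O³⁺ still has 3 valence electrons; Ca³⁺ is already 1 electron into the core.
Usually core removal costs more than valence removal, but here the competition is close: a tightly held n=2 valence electron can cost more to remove than an n=3 core electron, so the actual values have to decide it.
The numbers (kJ/mol): Be 21007, B 25026, O 7469, Ca 6491.
Hence IE_4: Ca < O < Be < B.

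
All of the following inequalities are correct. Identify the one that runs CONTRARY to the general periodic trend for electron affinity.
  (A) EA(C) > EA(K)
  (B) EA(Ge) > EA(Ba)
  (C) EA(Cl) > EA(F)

The general trend: electron affinity increases across a period and decreases down a group.
(A) C (period 2, group 14) vs K (period 4, group 1): the stated order agrees with the simple trend.
(B) Ge (period 4, group 14) vs Ba (period 6, group 2): the stated order agrees with the simple trend.
(C) Cl (period 3, group 17) vs F (period 2, group 17): the stated order contradicts the simple trend.
The exception is (C): F's small 2p subshell makes the incoming electron feel strong e⁻–e⁻ repulsion, so Cl actually releases more energy on gaining an electron.

(C)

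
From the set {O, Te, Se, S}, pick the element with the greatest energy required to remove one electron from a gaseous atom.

O

O is in period 2, group 16; S is in period 3, group 16; Se is in period 4, group 16; Te is in period 5, group 16.
Removing the outermost electron gets harder across a period and easier down a group.
All are in group 16, so first ionization energy increases up the group.
The greatest energy required to remove one electron from a gaseous atom among these belongs to O.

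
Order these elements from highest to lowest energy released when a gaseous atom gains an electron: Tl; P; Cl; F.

Cl > F > P > Tl

F is in period 2, group 17; P is in period 3, group 15; Cl is in period 3, group 17; Tl is in period 6, group 13.
Electron affinity generally becomes more exothermic across a period toward the halogens and less exothermic down a group.
These span different periods and groups, so the two trends combine.
P > Tl: relative to Tl, both the across-period and down-group shifts push P's electron affinity up.
F > P: relative to P, both the across-period and down-group shifts push F's electron affinity up.
Cl > F: this pair runs against the simple trend — see the exception note.
Note the exception: Cl has a higher electron affinity than F, contrary to the simple trend — F's small 2p subshell makes the incoming electron feel strong e⁻–e⁻ repulsion, so Cl actually releases more energy on gaining an electron.
For reference (kJ/mol): F 328, P 72, Cl 349, Tl 19.
So from highest to lowest: Cl > F > P > Tl.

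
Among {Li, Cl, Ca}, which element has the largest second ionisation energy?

After 1 electron has been removed, what remains? Li⁺ is the bare [He] core; Cl⁺ still has 6 valence electrons; Ca⁺ still has 1 valence electron.
Breaking into a closed-shell core is much more expensive than removing a leftover valence electron — Li has the largest IE_2 here.
Valence configurations: Cl⁺ [Ne]3s²3p⁴, Ca⁺ [Ar]4s¹.
The numbers (kJ/mol): Li 7298, Cl 2298, Ca 1145.
So the second ionization energies run Ca < Cl < Li.

Li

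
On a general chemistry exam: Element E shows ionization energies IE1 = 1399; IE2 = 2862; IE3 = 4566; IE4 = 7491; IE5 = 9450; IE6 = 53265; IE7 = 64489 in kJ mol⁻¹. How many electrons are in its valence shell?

Look for the largest jump between consecutive ionization energies: IE6/IE5 ≈ 5.6, far larger than any earlier ratio.
That jump marks the point where a core electron is being removed. So the atom has 5 valence electrons.

5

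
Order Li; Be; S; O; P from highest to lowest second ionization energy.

After 1 electron has been removed, what remains? Li⁺ is the bare [He] core; Be⁺ still has 1 valence electron; S⁺ still has 5 valence electrons; O⁺ still has 5 valence electrons; P⁺ still has 4 valence electrons.
Breaking into a closed-shell core is much more expensive than removing a leftover valence electron — Li has the largest IE_2 here.
Valence configurations: Be⁺ [He]2s¹, S⁺ [Ne]3s²3p³, O⁺ [He]2s²2p³, P⁺ [Ne]3s²3p².
Tabulated IE_2 (kJ/mol): Li 7298, Be 1757, S 2252, O 3388, P 1907.
Putting it together, IE_2: Be < P < S < O < Li.

Li > O > S > P > Be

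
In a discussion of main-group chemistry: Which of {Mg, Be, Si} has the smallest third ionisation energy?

IE_3 is the cost of taking one more electron from the +2 cation: Mg²⁺ is the bare [Ne] core; Be²⁺ is the bare [He] core; Si²⁺ still has 2 valence electrons.
Pulling an electron out of a noble-gas core costs far more than removing a remaining valence electron, so Mg and Be sit at the high end of IE_3.
Tabulated IE_3 (kJ/mol): Mg 7733, Be 14849, Si 3232.
Putting it together, IE_3: Si < Mg < Be.

Si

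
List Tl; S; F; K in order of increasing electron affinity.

Electron affinity generally becomes more exothermic across a period toward the halogens and less exothermic down a group.
These span different periods and groups, so the two trends combine.
K > Tl: the two effects oppose for this pair; the down-group effect wins (48 vs 19 kJ/mol).
S > K: relative to K, both the across-period and down-group shifts push S's electron affinity up.
F > S: both effects reinforce here, so F is clearly the higher of the two.
Tabulated electron affinity (kJ/mol): F 328, S 200, K 48, Tl 19.
So from lowest to highest: Tl < K < S < F.

Tl, K, S, F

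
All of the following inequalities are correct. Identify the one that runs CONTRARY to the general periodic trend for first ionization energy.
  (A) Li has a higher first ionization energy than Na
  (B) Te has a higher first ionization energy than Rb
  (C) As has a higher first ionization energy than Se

(C)

The general trend: first ionization energy increases across a period and decreases down a group.
(A) Li (period 2, group 1) vs Na (period 3, group 1): the stated order agrees with the simple trend.
(B) Te (period 5, group 16) vs Rb (period 5, group 1): the stated order agrees with the simple trend.
(C) As (period 4, group 15) vs Se (period 4, group 16): the stated order contradicts the simple trend.
The exception is (C): Se (4p⁴) ionizes more easily than half-filled As (4p³).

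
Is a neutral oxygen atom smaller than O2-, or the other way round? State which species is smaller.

O

Forming O2- adds 2 electrons to O. More electron–electron repulsion in the same shell, with unchanged nuclear charge, lets the cloud expand.
An anion is larger than its parent atom: O2- > O.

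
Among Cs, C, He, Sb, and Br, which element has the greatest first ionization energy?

He

IE₁ increases left→right with effective nuclear charge and decreases top→bottom as the valence shell moves farther out.
These span different periods and groups, so the two trends combine.
Sb > Cs: both effects reinforce here, so Sb is clearly the higher of the two.
C > Sb: the two effects oppose for this pair; the down-group effect wins (1086 vs 831 kJ/mol).
Br > C: the two effects oppose for this pair; the across-period effect wins (1140 vs 1086 kJ/mol).
He > Br: both effects reinforce here, so He is clearly the higher of the two.
Tabulated first ionization energy (kJ/mol): He 2372, C 1086, Br 1140, Sb 831, Cs 376.
The greatest first ionization energy among these belongs to He.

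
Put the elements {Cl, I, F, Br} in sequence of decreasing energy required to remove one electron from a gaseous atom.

F > Cl > Br > I

F is in period 2, group 17; Cl is in period 3, group 17; Br is in period 4, group 17; I is in period 5, group 17.
IE₁ increases left→right with effective nuclear charge and decreases top→bottom as the valence shell moves farther out.
All are in group 17, so first ionization energy increases up the group.
So from highest to lowest: F > Cl > Br > I.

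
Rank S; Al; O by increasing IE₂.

Al < S < O

The second ionization energy removes an electron from the +1 ion. For each element: S⁺ still has 5 valence electrons; Al⁺ still has 2 valence electrons; O⁺ still has 5 valence electrons.
All are still removing valence electrons, so compare the +1 ions as you would atoms: IE_2 generally rises across a period (higher Z_eff) and falls down a group (larger shell), subject to the usual subshell exceptions.
Valence configurations: S⁺ [Ne]3s²3p³, Al⁺ [Ne]3s², O⁺ [He]2s²2p³.
Tabulated IE_2 (kJ/mol): S 2252, Al 1817, O 3388.
So the second ionization energies run Al < S < O.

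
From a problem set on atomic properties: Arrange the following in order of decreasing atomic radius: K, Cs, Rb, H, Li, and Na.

Across a period the added protons contract the valence shell; down a group each new principal shell makes the atom larger.
All are in group 1, so atomic radius increases down the group.
So from largest to smallest: Cs > Rb > K > Na > Li > H.

Cs > Rb > K > Na > Li > H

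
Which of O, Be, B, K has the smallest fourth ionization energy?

IE_4 is the cost of taking one more electron from the +3 cation: O³⁺ still has 3 valence electrons; Be³⁺ is already 1 electron into the core; B³⁺ is the bare [He] core; K³⁺ is already 2 electrons into the core.
Usually core removal costs more than valence removal, but here the competition is close: a tightly held n=2 valence electron can cost more to remove than an n=3 core electron, so the actual values have to decide it.
The numbers (kJ/mol): O 7469, Be 21007, B 25026, K 5877.
Putting it together, IE_4: K < O < Be < B.

K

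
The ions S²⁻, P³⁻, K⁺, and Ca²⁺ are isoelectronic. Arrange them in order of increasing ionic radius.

All of these have 18 electrons, so size is governed by nuclear charge alone: the more protons, the stronger the pull on the same electron cloud, and the smaller the ion.
Nuclear charges: Ca²⁺ (Z=20), K⁺ (Z=19), S²⁻ (Z=16), P³⁻ (Z=15).
Smallest to largest: Ca²⁺ < K⁺ < S²⁻ < P³⁻.

Ca²⁺, K⁺, S²⁻, P³⁻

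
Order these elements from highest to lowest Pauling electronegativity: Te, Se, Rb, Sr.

Se > Te > Sr > Rb

Smaller atoms with higher effective nuclear charge are more electronegative.
These span different periods and groups, so the two trends combine.
Sr > Rb: Sr lies to the right of Rb in period 5, so the across-period effect alone puts Sr higher.
Te > Sr: both are in period 5; the period trend gives Te the larger value.
Se > Te: they share group 16; the group trend gives Se the larger value.
Tabulated electronegativity (Pauling): Se 2.55, Rb 0.82, Sr 0.95, Te 2.10.
So from highest to lowest: Se > Te > Sr > Rb.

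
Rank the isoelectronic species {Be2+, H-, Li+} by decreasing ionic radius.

H- > Li+ > Be2+

All of these have 2 electrons, so size is governed by nuclear charge alone: the more protons, the stronger the pull on the same electron cloud, and the smaller the ion.
Nuclear charges: Be2+ (Z=4), Li+ (Z=3), H- (Z=1).
Largest to smallest: H- > Li+ > Be2+.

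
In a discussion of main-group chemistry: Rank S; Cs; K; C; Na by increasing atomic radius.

C, S, Na, K, Cs

C is in period 2, group 14; Na is in period 3, group 1; S is in period 3, group 16; K is in period 4, group 1; Cs is in period 6, group 1.
Atomic radius shrinks across a period as nuclear charge pulls the same shell inward, and grows down a group as new shells are added.
Here both period and group differ, so the two effects have to be weighed against each other.
S > C: the two effects oppose for this pair; the down-group effect wins (103 vs 75 pm).
Na > S: both are in period 3; the period trend gives Na the larger value.
K > Na: they share group 1; the group trend gives K the larger value.
Cs > K: Cs sits below K in group 1, so the down-group effect alone puts Cs larger.
Tabulated atomic radius (pm): C 75, Na 155, S 103, K 196, Cs 232.
So from smallest to largest: C < S < Na < K < Cs.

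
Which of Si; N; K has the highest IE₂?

K

IE_2 is the cost of taking one more electron from the +1 cation: Si⁺ still has 3 valence electrons; N⁺ still has 4 valence electrons; K⁺ is the bare [Ar] core.
Breaking into a closed-shell core is much more expensive than removing a leftover valence electron — K has the largest IE_2 here.
Valence configurations: Si⁺ [Ne]3s²3p¹, N⁺ [He]2s²2p².
The numbers (kJ/mol): Si 1577, N 2856, K 3052.
So the second ionization energies run Si < N < K.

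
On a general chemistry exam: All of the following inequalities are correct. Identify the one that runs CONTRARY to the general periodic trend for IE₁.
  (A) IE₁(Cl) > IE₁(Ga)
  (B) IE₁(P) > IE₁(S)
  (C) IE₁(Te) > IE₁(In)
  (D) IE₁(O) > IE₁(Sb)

(B)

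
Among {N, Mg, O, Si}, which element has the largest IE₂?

O

Consider each +1 ion: N⁺ still has 4 valence electrons; Mg⁺ still has 1 valence electron; O⁺ still has 5 valence electrons; Si⁺ still has 3 valence electrons.
All are still removing valence electrons, so compare the +1 ions as you would atoms: IE_2 generally rises across a period (higher Z_eff) and falls down a group (larger shell), subject to the usual subshell exceptions.
Valence configurations: N⁺ [He]2s²2p², Mg⁺ [Ne]3s¹, O⁺ [He]2s²2p³, Si⁺ [Ne]3s²3p¹.
Approximate IE_2 values (kJ/mol): N 2856, Mg 1451, O 3388, Si 1577.
Putting it together, IE_2: Mg < Si < N < O.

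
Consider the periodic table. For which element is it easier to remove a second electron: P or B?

IE_2 is the cost of taking one more electron from the +1 cation: P⁺ still has 4 valence electrons; B⁺ still has 2 valence electrons.
All are still removing valence electrons, so compare the +1 ions as you would atoms: IE_2 generally rises across a period (higher Z_eff) and falls down a group (larger shell), subject to the usual subshell exceptions.
Valence configurations: P⁺ [Ne]3s²3p², B⁺ [He]2s².
Tabulated IE_2 (kJ/mol): P 1907, B 2427.
So the second ionization energies run P < B.

P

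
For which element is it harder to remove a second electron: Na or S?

Na

IE_2 is the cost of taking one more electron from the +1 cation: Na⁺ is the bare [Ne] core; S⁺ still has 5 valence electrons.
Core electrons are held far more tightly than valence electrons, so Na tops the IE_2 order.
The numbers (kJ/mol): Na 4562, S 2252.
Overall IE_2 order: S < Na.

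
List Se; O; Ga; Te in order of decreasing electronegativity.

O is in period 2, group 16; Ga is in period 4, group 13; Se is in period 4, group 16; Te is in period 5, group 16.
EN rises left→right (higher Z_eff, smaller atoms) and falls top→bottom (larger, more shielded atoms).
Neither a single period nor a single group — weigh both effects.
Te > Ga: period and group pull opposite ways; the across-period shift dominates (2.10 vs 1.81).
Se > Te: Se sits above Te in group 16, so the down-group effect alone puts Se higher.
O > Se: they share group 16; the group trend gives O the larger value.
For reference (Pauling): O 3.44, Ga 1.81, Se 2.55, Te 2.10.
So from highest to lowest: O > Se > Te > Ga.

O > Se > Te > Ga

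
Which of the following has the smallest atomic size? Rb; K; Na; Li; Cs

Li

Radius decreases left→right (rising Z_eff, same n) and increases top→bottom (higher n).
All are in group 1, so atomic radius increases down the group.
The smallest atomic size among these belongs to Li.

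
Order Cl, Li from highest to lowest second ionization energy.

Consider each +1 ion: Cl⁺ still has 6 valence electrons; Li⁺ is the bare [He] core.
Pulling an electron out of a noble-gas core costs far more than removing a remaining valence electron, so Li sits at the high end of IE_2.
The numbers (kJ/mol): Cl 2298, Li 7298.
Putting it together, IE_2: Cl < Li.

Li > Cl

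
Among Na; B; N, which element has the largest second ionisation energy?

Na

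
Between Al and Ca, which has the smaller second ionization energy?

Ca

After 1 electron has been removed, what remains? Al⁺ still has 2 valence electrons; Ca⁺ still has 1 valence electron.
All are still removing valence electrons, so compare the +1 ions as you would atoms: IE_2 generally rises across a period (higher Z_eff) and falls down a group (larger shell), subject to the usual subshell exceptions.
Valence configurations: Al⁺ [Ne]3s², Ca⁺ [Ar]4s¹.
Tabulated IE_2 (kJ/mol): Al 1817, Ca 1145.
So the second ionization energies run Ca < Al.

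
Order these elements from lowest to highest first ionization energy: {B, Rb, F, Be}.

Rb, B, Be, F

Be is in period 2, group 2; B is in period 2, group 13; F is in period 2, group 17; Rb is in period 5, group 1.
IE₁ increases left→right with effective nuclear charge and decreases top→bottom as the valence shell moves farther out.
Neither a single period nor a single group — weigh both effects.
B > Rb: relative to Rb, both the across-period and down-group shifts push B's first ionization energy up.
Be > B: this pair runs against the simple trend — see the exception note.
F > Be: both are in period 2; the period trend gives F the larger value.
Note the exception: Be has a higher first ionization energy than B, contrary to the simple trend — removing B's lone 2p electron is easier than breaking Be's filled 2s².
Tabulated first ionization energy (kJ/mol): Be 900, B 801, F 1681, Rb 403.
So from lowest to highest: Rb < B < Be < F.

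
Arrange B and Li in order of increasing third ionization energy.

B < Li

After 2 electrons have been removed, what remains? B²⁺ still has 1 valence electron; Li²⁺ is already 1 electron into the core.
Breaking into a closed-shell core is much more expensive than removing a leftover valence electron — Li has the largest IE_3 here.
The numbers (kJ/mol): B 3660, Li 11815.
Hence IE_3: B < Li.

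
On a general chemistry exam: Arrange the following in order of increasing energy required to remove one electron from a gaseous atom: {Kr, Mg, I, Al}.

Al < Mg < I < Kr

Mg is in period 3, group 2; Al is in period 3, group 13; Kr is in period 4, group 18; I is in period 5, group 17.
Across a period the outer electron is held more tightly (higher IE₁); down a group it sits in a higher shell, more shielded, and comes off more easily.
Here both period and group differ, so the two effects have to be weighed against each other.
Mg > Al: this pair runs against the simple trend — see the exception note.
I > Mg: period and group pull opposite ways; the across-period shift dominates (1008 vs 738 kJ/mol).
Kr > I: both effects reinforce here, so Kr is clearly the higher of the two.
Note the exception: Mg has a higher first ionization energy than Al, contrary to the simple trend — Al's single 3p electron is easier to remove than one from Mg's filled 3s².
Approximate values (kJ/mol): Mg 738, Al 578, Kr 1351, I 1008.
So from lowest to highest: Al < Mg < I < Kr.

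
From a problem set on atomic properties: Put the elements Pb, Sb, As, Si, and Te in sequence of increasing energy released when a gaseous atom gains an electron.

Pb < As < Sb < Si < Te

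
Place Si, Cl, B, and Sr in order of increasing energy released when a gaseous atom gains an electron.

B is in period 2, group 13; Si is in period 3, group 14; Cl is in period 3, group 17; Sr is in period 5, group 2.
EA tends to increase across a period and decrease down a group, though the pattern is less regular than for IE or radius.
Here both period and group differ, so the two effects have to be weighed against each other.
B > Sr: both effects reinforce here, so B is clearly the higher of the two.
Si > B: period and group pull opposite ways; the across-period shift dominates (134 vs 27 kJ/mol).
Cl > Si: Cl lies to the right of Si in period 3, so the across-period effect alone puts Cl higher.
Tabulated electron affinity (kJ/mol): B 27, Si 134, Cl 349, Sr 5.
So from lowest to highest: Sr < B < Si < Cl.

Sr < B < Si < Cl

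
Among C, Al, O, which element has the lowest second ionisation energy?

IE_2 is the cost of taking one more electron from the +1 cation: C⁺ still has 3 valence electrons; Al⁺ still has 2 valence electrons; O⁺ still has 5 valence electrons.
All are still removing valence electrons, so compare the +1 ions as you would atoms: IE_2 generally rises across a period (higher Z_eff) and falls down a group (larger shell), subject to the usual subshell exceptions.
Valence configurations: C⁺ [He]2s²2p¹, Al⁺ [Ne]3s², O⁺ [He]2s²2p³.
Approximate IE_2 values (kJ/mol): C 2353, Al 1817, O 3388.
Overall IE_2 order: Al < C < O.

Al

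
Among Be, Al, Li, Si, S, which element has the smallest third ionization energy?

Al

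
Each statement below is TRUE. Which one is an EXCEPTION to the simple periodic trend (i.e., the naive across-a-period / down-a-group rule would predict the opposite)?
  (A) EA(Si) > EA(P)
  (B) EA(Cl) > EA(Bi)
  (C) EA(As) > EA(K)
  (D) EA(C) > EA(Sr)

(A)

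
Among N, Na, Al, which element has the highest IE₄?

Consider each +3 ion: N³⁺ still has 2 valence electrons; Na³⁺ is already 2 electrons into the core; Al³⁺ is the bare [Ne] core.
Breaking into a closed-shell core is much more expensive than removing a leftover valence electron — Na and Al have the largest IE_4 here.
The numbers (kJ/mol): N 7475, Na 9543, Al 11577.
Putting it together, IE_4: N < Na < Al.

Al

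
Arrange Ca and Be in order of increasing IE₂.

Consider each +1 ion: Ca⁺ still has 1 valence electron; Be⁺ still has 1 valence electron.
All are still removing valence electrons, so compare the +1 ions as you would atoms: IE_2 generally rises across a period (higher Z_eff) and falls down a group (larger shell), subject to the usual subshell exceptions.
Valence configurations: Ca⁺ [Ar]4s¹, Be⁺ [He]2s¹.
Tabulated IE_2 (kJ/mol): Ca 1145, Be 1757.
Hence IE_2: Ca < Be.

Ca < Be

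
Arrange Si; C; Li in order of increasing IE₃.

Si < C < Li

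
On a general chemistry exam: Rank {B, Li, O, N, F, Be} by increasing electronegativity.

Li < Be < B < N < O < F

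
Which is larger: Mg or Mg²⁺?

Mg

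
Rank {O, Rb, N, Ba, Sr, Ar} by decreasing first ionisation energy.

N is in period 2, group 15; O is in period 2, group 16; Ar is in period 3, group 18; Rb is in period 5, group 1; Sr is in period 5, group 2; Ba is in period 6, group 2.
IE₁ increases left→right with effective nuclear charge and decreases top→bottom as the valence shell moves farther out.
These span different periods and groups, so the two trends combine.
Ba > Rb: the two effects oppose for this pair; the across-period effect wins (503 vs 403 kJ/mol).
Sr > Ba: they share group 2; the group trend gives Sr the larger value.
O > Sr: both effects reinforce here, so O is clearly the higher of the two.
N > O: this pair runs against the simple trend — see the exception note.
Ar > N: the two effects oppose for this pair; the across-period effect wins (1521 vs 1402 kJ/mol).
Note the exception: N has a higher first ionization energy than O, contrary to the simple trend — pairing an electron in O's 2p⁴ costs repulsion energy, so O ionizes more easily than half-filled N (2p³).
For reference (kJ/mol): N 1402, O 1314, Ar 1521, Rb 403, Sr 550, Ba 503.
So from highest to lowest: Ar > N > O > Sr > Ba > Rb.

Ar > N > O > Sr > Ba > Rb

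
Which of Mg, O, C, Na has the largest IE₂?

Na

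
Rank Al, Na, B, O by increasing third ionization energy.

Al, B, O, Na

Consider each +2 ion: Al²⁺ still has 1 valence electron; Na²⁺ is already 1 electron into the core; B²⁺ still has 1 valence electron; O²⁺ still has 4 valence electrons.
Pulling an electron out of a noble-gas core costs far more than removing a remaining valence electron, so Na sits at the high end of IE_3.
Valence configurations: Al²⁺ [Ne]3s¹, B²⁺ [He]2s¹, O²⁺ [He]2s²2p².
Tabulated IE_3 (kJ/mol): Al 2745, Na 6910, B 3660, O 5300.
Overall IE_3 order: Al < B < O < Na.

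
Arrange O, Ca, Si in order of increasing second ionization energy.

Ca < Si < O

After 1 electron has been removed, what remains? O⁺ still has 5 valence electrons; Ca⁺ still has 1 valence electron; Si⁺ still has 3 valence electrons.
All are still removing valence electrons, so compare the +1 ions as you would atoms: IE_2 generally rises across a period (higher Z_eff) and falls down a group (larger shell), subject to the usual subshell exceptions.
Valence configurations: O⁺ [He]2s²2p³, Ca⁺ [Ar]4s¹, Si⁺ [Ne]3s²3p¹.
The numbers (kJ/mol): O 3388, Ca 1145, Si 1577.
So the second ionization energies run Ca < Si < O.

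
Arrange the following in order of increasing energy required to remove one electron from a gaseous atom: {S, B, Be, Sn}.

Sn < B < Be < S

First ionization energy rises across a period (greater Z_eff holds electrons more tightly) and falls down a group (valence electrons are farther from the nucleus).
Here both period and group differ, so the two effects have to be weighed against each other.
B > Sn: period and group pull opposite ways; the down-group shift dominates (801 vs 709 kJ/mol).
Be > B: this pair runs against the simple trend — see the exception note.
S > Be: period and group pull opposite ways; the across-period shift dominates (1000 vs 900 kJ/mol).
Note the exception: Be has a higher first ionization energy than B, contrary to the simple trend — removing B's lone 2p electron is easier than breaking Be's filled 2s².
Tabulated first ionization energy (kJ/mol): Be 900, B 801, S 1000, Sn 709.
So from lowest to highest: Sn < B < Be < S.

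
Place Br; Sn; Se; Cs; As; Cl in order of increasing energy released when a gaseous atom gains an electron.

Cl is in period 3, group 17; As is in period 4, group 15; Se is in period 4, group 16; Br is in period 4, group 17; Sn is in period 5, group 14; Cs is in period 6, group 1.
Atoms with high Z_eff and room in the valence shell (especially the halogens) have the most exothermic electron affinities.
These span different periods and groups, so the two trends combine.
As > Cs: relative to Cs, both the across-period and down-group shifts push As's electron affinity up.
Sn > As: this pair runs against the simple trend — see the exception note.
Se > Sn: relative to Sn, both the across-period and down-group shifts push Se's electron affinity up.
Br > Se: Br lies to the right of Se in period 4, so the across-period effect alone puts Br higher.
Cl > Br: they share group 17; the group trend gives Cl the larger value.
Note the exception: Sn has a higher electron affinity than As, contrary to the simple trend — adding an electron to As's half-filled np³ subshell costs electron-pairing energy.
Tabulated electron affinity (kJ/mol): Cl 349, As 78, Se 195, Br 325, Sn 107, Cs 46.
So from lowest to highest: Cs < As < Sn < Se < Br < Cl.

Cs < As < Sn < Se < Br < Cl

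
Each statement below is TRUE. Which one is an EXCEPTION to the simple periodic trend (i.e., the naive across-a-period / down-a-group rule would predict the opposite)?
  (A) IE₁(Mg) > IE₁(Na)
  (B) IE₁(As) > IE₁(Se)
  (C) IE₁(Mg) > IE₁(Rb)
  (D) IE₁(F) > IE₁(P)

(B)

The general trend: IE₁ increases across a period and decreases down a group.
(A) Mg (period 3, group 2) vs Na (period 3, group 1): the stated order agrees with the simple trend.
(B) As (period 4, group 15) vs Se (period 4, group 16): the stated order contradicts the simple trend.
(C) Mg (period 3, group 2) vs Rb (period 5, group 1): the stated order agrees with the simple trend.
(D) F (period 2, group 17) vs P (period 3, group 15): the stated order agrees with the simple trend.
The exception is (B): Se (4p⁴) ionizes more easily than half-filled As (4p³).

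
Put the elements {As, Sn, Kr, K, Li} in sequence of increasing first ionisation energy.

Li is in period 2, group 1; K is in period 4, group 1; As is in period 4, group 15; Kr is in period 4, group 18; Sn is in period 5, group 14.
IE₁ increases left→right with effective nuclear charge and decreases top→bottom as the valence shell moves farther out.
These span different periods and groups, so the two trends combine.
Li > K: Li sits above K in group 1, so the down-group effect alone puts Li higher.
Sn > Li: period and group pull opposite ways; the across-period shift dominates (709 vs 520 kJ/mol).
As > Sn: relative to Sn, both the across-period and down-group shifts push As's first ionization energy up.
Kr > As: both are in period 4; the period trend gives Kr the larger value.
Approximate values (kJ/mol): Li 520, K 419, As 947, Kr 1351, Sn 709.
So from lowest to highest: K < Li < Sn < As < Kr.

K < Li < Sn < As < Kr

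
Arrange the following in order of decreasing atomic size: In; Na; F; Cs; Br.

Cs > Na > In > Br > F

Atomic radius shrinks across a period as nuclear charge pulls the same shell inward, and grows down a group as new shells are added.
Neither a single period nor a single group — weigh both effects.
Br > F: they share group 17; the group trend gives Br the larger value.
In > Br: relative to Br, both the across-period and down-group shifts push In's atomic radius up.
Na > In: period and group pull opposite ways; the across-period shift dominates (155 vs 142 pm).
Cs > Na: they share group 1; the group trend gives Cs the larger value.
Approximate values (pm): F 64, Na 155, Br 114, In 142, Cs 232.
So from largest to smallest: Cs > Na > In > Br > F.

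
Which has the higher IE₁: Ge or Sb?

Sb

Removing the outermost electron gets harder across a period and easier down a group.
These sit on a diagonal, where the across-period and down-group effects partly cancel.
Sb > Ge: the two effects oppose for this pair; the across-period effect wins (831 vs 762 kJ/mol).
Tabulated first ionization energy (kJ/mol): Ge 762, Sb 831.
So Sb has the higher IE₁ (Sb > Ge).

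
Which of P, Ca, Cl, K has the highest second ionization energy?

K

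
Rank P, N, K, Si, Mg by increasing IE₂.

Mg < Si < P < N < K

IE_2 is the cost of taking one more electron from the +1 cation: P⁺ still has 4 valence electrons; N⁺ still has 4 valence electrons; K⁺ is the bare [Ar] core; Si⁺ still has 3 valence electrons; Mg⁺ still has 1 valence electron.
Breaking into a closed-shell core is much more expensive than removing a leftover valence electron — K has the largest IE_2 here.
Valence configurations: P⁺ [Ne]3s²3p², N⁺ [He]2s²2p², Si⁺ [Ne]3s²3p¹, Mg⁺ [Ne]3s¹.
Approximate IE_2 values (kJ/mol): P 1907, N 2856, K 3052, Si 1577, Mg 1451.
So the second ionization energies run Mg < Si < P < N < K.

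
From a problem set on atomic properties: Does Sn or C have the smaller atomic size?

Atomic radius shrinks across a period as nuclear charge pulls the same shell inward, and grows down a group as new shells are added.
All are in group 14, so atomic radius increases down the group.
So C has the smaller atomic size (C < Sn).

C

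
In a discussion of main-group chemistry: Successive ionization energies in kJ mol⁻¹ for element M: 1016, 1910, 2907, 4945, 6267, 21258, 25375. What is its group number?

Look for the largest jump between consecutive ionization energies: IE6/IE5 ≈ 3.4, far larger than any earlier ratio.
That jump marks the point where a core electron is being removed. So the atom has 5 valence electrons.
A main-group element with 5 valence electrons is in group 15.

Group 15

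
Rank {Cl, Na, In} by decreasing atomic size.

Na > In > Cl

Na is in period 3, group 1; Cl is in period 3, group 17; In is in period 5, group 13.
Across a period the added protons contract the valence shell; down a group each new principal shell makes the atom larger.
Neither a single period nor a single group — weigh both effects.
In > Cl: relative to Cl, both the across-period and down-group shifts push In's atomic radius up.
Na > In: period and group pull opposite ways; the across-period shift dominates (155 vs 142 pm).
Tabulated atomic radius (pm): Na 155, Cl 99, In 142.
So from largest to smallest: Na > In > Cl.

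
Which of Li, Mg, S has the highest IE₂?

Li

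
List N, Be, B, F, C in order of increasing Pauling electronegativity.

Be < B < C < N < F

Be is in period 2, group 2; B is in period 2, group 13; C is in period 2, group 14; N is in period 2, group 15; F is in period 2, group 17.
Smaller atoms with higher effective nuclear charge are more electronegative.
All lie in period 2, so electronegativity increases left to right.
So from lowest to highest: Be < B < C < N < F.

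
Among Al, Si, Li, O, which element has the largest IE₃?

Li

Consider each +2 ion: Al²⁺ still has 1 valence electron; Si²⁺ still has 2 valence electrons; Li²⁺ is already 1 electron into the core; O²⁺ still has 4 valence electrons.
Core electrons are held far more tightly than valence electrons, so Li tops the IE_3 order.
Valence configurations: Al²⁺ [Ne]3s¹, Si²⁺ [Ne]3s², O²⁺ [He]2s²2p².
The numbers (kJ/mol): Al 2745, Si 3232, Li 11815, O 5300.
Putting it together, IE_3: Al < Si < O < Li.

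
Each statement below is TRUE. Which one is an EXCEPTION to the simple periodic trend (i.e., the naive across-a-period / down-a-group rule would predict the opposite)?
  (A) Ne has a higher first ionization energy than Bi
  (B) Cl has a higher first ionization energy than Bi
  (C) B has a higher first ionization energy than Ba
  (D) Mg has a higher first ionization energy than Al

(D)

The general trend: first ionization energy increases across a period and decreases down a group.
(A) Ne (period 2, group 18) vs Bi (period 6, group 15): the stated order agrees with the simple trend.
(B) Cl (period 3, group 17) vs Bi (period 6, group 15): the stated order agrees with the simple trend.
(C) B (period 2, group 13) vs Ba (period 6, group 2): the stated order agrees with the simple trend.
(D) Mg (period 3, group 2) vs Al (period 3, group 13): the stated order contradicts the simple trend.
The exception is (D): Al's single 3p electron is easier to remove than one from Mg's filled 3s².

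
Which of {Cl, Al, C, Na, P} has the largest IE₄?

Al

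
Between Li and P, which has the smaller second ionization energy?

Consider each +1 ion: Li⁺ is the bare [He] core; P⁺ still has 4 valence electrons.
Core electrons are held far more tightly than valence electrons, so Li tops the IE_2 order.
Tabulated IE_2 (kJ/mol): Li 7298, P 1907.
Overall IE_2 order: P < Li.

P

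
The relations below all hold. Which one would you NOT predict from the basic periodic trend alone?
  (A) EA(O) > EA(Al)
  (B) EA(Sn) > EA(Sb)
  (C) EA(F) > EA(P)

The general trend: electron affinity increases across a period and decreases down a group.
(A) O (period 2, group 16) vs Al (period 3, group 13): the stated order agrees with the simple trend.
(B) Sn (period 5, group 14) vs Sb (period 5, group 15): the stated order contradicts the simple trend.
(C) F (period 2, group 17) vs P (period 3, group 15): the stated order agrees with the simple trend.
The exception is (B): adding an electron to Sb's half-filled 5p³ is unfavourable, so Sn has the more exothermic EA.

(B)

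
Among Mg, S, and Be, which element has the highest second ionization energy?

S

After 1 electron has been removed, what remains? Mg⁺ still has 1 valence electron; S⁺ still has 5 valence electrons; Be⁺ still has 1 valence electron.
All are still removing valence electrons, so compare the +1 ions as you would atoms: IE_2 generally rises across a period (higher Z_eff) and falls down a group (larger shell), subject to the usual subshell exceptions.
Valence configurations: Mg⁺ [Ne]3s¹, S⁺ [Ne]3s²3p³, Be⁺ [He]2s¹.
The numbers (kJ/mol): Mg 1451, S 2252, Be 1757.
Overall IE_2 order: Mg < Be < S.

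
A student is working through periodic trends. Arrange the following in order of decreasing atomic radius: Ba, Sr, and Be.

Radius decreases left→right (rising Z_eff, same n) and increases top→bottom (higher n).
All are in group 2, so atomic radius increases down the group.
So from largest to smallest: Ba > Sr > Be.

Ba > Sr > Be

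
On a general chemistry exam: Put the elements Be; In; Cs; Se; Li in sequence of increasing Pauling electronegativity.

Cs < Li < Be < In < Se

Li is in period 2, group 1; Be is in period 2, group 2; Se is in period 4, group 16; In is in period 5, group 13; Cs is in period 6, group 1.
Electronegativity increases across a period and decreases down a group, tracking effective nuclear charge and atomic size.
These span different periods and groups, so the two trends combine.
Li > Cs: Li sits above Cs in group 1, so the down-group effect alone puts Li higher.
Be > Li: Be lies to the right of Li in period 2, so the across-period effect alone puts Be higher.
In > Be: period and group pull opposite ways; the across-period shift dominates (1.78 vs 1.57).
Se > In: relative to In, both the across-period and down-group shifts push Se's electronegativity up.
Approximate values (Pauling): Li 0.98, Be 1.57, Se 2.55, In 1.78, Cs 0.79.
So from lowest to highest: Cs < Li < Be < In < Se.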